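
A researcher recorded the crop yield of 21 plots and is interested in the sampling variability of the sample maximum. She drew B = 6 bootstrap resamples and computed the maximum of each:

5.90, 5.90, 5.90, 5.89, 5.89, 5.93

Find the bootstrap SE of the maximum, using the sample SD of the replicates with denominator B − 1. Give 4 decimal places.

SE* = 0.0147

Bootstrap SE is the standard deviation of the 6 replicate maximums.
Mean of replicates: (5.90 + 5.90 + 5.90 + 5.89 + 5.89 + 5.93) / 6 = 35.410000 / 6 = 5.901667
Sum of squared deviations: (−0.001667)² + (−0.001667)² + (−0.001667)² + (−0.011667)² + (−0.011667)² + (+0.028333)² = 0.001083
Variance = 0.001083 / 5 = 0.000217
SE* = √0.000217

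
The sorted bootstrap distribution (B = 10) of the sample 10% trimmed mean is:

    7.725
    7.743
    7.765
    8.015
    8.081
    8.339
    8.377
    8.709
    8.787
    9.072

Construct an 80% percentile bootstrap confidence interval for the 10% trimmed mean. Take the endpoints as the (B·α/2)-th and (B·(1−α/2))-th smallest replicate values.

(7.725, 8.787)

α = 0.20; lower rank = 10 × 0.100 = 1; upper rank = 10 × 0.900 = 9.
The 1st smallest replicate is 7.725; the 9th is 8.787.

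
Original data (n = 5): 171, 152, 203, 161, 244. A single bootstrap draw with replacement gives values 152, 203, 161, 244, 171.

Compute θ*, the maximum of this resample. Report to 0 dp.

Maximum = 244

θ* = 244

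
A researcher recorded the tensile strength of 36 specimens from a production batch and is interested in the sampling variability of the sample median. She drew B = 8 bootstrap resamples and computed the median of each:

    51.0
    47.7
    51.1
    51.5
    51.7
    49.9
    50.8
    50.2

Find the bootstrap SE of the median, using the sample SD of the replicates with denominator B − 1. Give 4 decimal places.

SE* = 1.2778

Bootstrap SE is the standard deviation of the 8 replicate medians.
Mean of replicates: (51.0 + 47.7 + 51.1 + 51.5 + 51.7 + 49.9 + 50.8 + 50.2) / 8 = 403.90000 / 8 = 50.48750
Sum of squared deviations: (+0.51250)² + (−2.78750)² + (+0.61250)² + (+1.01250)² + (+1.21250)² + (−0.58750)² + (+0.31250)² + (−0.28750)² = 11.42875
Variance = 11.42875 / 7 = 1.63268
SE* = √1.63268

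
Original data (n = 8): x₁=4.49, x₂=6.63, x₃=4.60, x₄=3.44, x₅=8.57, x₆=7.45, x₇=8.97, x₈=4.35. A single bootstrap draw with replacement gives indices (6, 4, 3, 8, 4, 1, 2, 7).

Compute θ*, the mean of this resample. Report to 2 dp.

θ* = 5.42

Resample values: 7.45, 3.44, 4.60, 4.35, 3.44, 4.49, 6.63, 8.97.
Mean = (7.45 + 3.44 + 4.60 + 4.35 + 3.44 + 4.49 + 6.63 + 8.97) / 8 = 43.370 / 8 = 5.42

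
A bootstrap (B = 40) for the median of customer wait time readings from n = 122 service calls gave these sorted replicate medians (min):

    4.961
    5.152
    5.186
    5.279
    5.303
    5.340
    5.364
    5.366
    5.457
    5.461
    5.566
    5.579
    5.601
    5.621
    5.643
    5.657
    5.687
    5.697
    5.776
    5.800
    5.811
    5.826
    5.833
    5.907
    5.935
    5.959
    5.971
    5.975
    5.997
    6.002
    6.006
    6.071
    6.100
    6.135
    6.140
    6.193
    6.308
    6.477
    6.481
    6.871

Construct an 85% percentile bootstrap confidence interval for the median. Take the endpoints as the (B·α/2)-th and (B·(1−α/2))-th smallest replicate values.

α = 0.15; lower rank = 40 × 0.075 = 3; upper rank = 40 × 0.925 = 37.
The 3rd smallest replicate is 5.186; the 37th is 6.308.

(5.186, 6.308)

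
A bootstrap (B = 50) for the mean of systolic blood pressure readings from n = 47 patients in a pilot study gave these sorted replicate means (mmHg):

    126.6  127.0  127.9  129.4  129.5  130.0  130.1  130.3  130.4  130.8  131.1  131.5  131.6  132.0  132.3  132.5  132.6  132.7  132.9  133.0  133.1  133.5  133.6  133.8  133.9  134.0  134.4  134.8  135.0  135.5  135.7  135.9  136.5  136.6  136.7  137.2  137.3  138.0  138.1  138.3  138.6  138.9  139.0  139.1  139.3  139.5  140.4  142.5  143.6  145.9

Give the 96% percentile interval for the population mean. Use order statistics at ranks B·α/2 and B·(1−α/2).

α = 0.04; lower rank = 50 × 0.020 = 1; upper rank = 50 × 0.980 = 49.
The 1st smallest replicate is 126.6; the 49th is 143.6.

(126.6, 143.6)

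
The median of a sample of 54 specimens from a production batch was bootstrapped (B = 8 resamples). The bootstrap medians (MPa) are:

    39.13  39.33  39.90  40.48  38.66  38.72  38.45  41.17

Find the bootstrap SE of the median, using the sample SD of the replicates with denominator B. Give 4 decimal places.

Bootstrap SE is the standard deviation of the 8 replicate medians.
Mean of replicates: (39.13 + 39.33 + 39.90 + 40.48 + 38.66 + 38.72 + 38.45 + 41.17) / 8 = 315.84000 / 8 = 39.48000
Sum of squared deviations: (−0.35000)² + (−0.15000)² + (+0.42000)² + (+1.00000)² + (−0.82000)² + (−0.76000)² + (−1.03000)² + (+1.69000)² = 6.48840
Variance = 6.48840 / 8 = 0.81105
SE* = √0.81105

SE* = 0.9006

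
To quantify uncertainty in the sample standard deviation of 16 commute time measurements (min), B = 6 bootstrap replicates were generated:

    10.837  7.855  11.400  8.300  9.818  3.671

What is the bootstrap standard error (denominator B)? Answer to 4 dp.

Bootstrap SE is the standard deviation of the 6 replicate standard deviations.
Mean of replicates: (10.837 + 7.855 + 11.400 + 8.300 + 9.818 + 3.671) / 6 = 51.88100 / 6 = 8.64683
Sum of squared deviations: (+2.19017)² + (−0.79183)² + (+2.75317)² + (−0.34683)² + (+1.17117)² + (−4.97583)² = 39.25460
Variance = 39.25460 / 6 = 6.54243
SE* = √6.54243

SE* = 2.5578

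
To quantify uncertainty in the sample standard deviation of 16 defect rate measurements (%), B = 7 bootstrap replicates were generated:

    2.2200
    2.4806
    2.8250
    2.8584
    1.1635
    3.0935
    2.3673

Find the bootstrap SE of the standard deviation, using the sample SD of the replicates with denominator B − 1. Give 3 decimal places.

SE* = 0.637

Bootstrap SE is the standard deviation of the 7 replicate standard deviations.
Mean of replicates: (2.2200 + 2.4806 + 2.8250 + 2.8584 + 1.1635 + 3.0935 + 2.3673) / 7 = 17.00830 / 7 = 2.42976
Sum of squared deviations: (−0.20976)² + (+0.05084)² + (+0.39524)² + (+0.42864)² + (−1.26626)² + (+0.66374)² + (−0.06246)² = 2.43440
Variance = 2.43440 / 6 = 0.40573
SE* = √0.40573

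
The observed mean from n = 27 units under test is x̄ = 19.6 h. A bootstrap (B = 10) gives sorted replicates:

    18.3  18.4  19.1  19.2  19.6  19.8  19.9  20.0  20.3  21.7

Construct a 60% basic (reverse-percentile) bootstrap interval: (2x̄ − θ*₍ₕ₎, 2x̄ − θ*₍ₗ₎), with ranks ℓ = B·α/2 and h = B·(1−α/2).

(19.2, 20.8)

Percentile endpoints at ranks 2 and 8: θ*₍2₎ = 18.4, θ*₍8₎ = 20.0.
Basic interval reflects these around x̄:
  lower = 2 × 19.6 − 20.0 = 19.2
  upper = 2 × 19.6 − 18.4 = 20.8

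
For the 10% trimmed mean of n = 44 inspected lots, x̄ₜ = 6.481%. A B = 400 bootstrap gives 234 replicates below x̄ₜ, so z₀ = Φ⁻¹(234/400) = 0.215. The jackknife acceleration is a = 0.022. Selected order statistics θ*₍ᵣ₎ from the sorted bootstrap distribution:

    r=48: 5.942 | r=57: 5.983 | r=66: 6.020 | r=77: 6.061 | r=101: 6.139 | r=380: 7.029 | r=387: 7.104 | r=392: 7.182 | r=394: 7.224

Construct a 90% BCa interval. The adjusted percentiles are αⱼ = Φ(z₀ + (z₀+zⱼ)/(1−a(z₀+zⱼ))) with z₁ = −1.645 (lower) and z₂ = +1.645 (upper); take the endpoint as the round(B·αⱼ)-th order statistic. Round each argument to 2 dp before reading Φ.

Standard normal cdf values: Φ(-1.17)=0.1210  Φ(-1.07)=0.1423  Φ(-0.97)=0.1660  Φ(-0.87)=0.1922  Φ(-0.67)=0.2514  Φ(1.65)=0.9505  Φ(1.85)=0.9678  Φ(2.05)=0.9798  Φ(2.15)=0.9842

(5.942, 7.224)

Lower: z₀ + z₁ = 0.215 + (-1.645) = -1.430; 1 − a(z₀+z₁) = 1 − (0.022)(-1.430) = 1.0315; argument = 0.215 + (-1.430)/1.0315 = -1.1714 → -1.17.
α₁ = Φ(-1.17) = 0.1210; rank = round(400 × 0.1210) = 48; θ*₍48₎ = 5.942.
Upper: z₀ + z₂ = 1.860; 1 − a(z₀+z₂) = 0.9591; argument = 2.1544 → 2.15; α₂ = 0.9842; rank = 394; θ*₍394₎ = 7.224.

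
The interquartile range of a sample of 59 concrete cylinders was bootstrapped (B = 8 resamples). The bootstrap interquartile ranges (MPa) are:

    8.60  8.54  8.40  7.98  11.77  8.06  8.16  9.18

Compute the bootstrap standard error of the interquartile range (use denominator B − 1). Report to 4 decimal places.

Bootstrap SE is the standard deviation of the 8 replicate interquartile ranges.
Mean of replicates: (8.60 + 8.54 + 8.40 + 7.98 + 11.77 + 8.06 + 8.16 + 9.18) / 8 = 70.69000 / 8 = 8.83625
Sum of squared deviations: (−0.23625)² + (−0.29625)² + (−0.43625)² + (−0.85625)² + (+2.93375)² + (−0.77625)² + (−0.67625)² + (+0.34375)² = 10.85199
Variance = 10.85199 / 7 = 1.55028
SE* = √1.55028

SE* = 1.2451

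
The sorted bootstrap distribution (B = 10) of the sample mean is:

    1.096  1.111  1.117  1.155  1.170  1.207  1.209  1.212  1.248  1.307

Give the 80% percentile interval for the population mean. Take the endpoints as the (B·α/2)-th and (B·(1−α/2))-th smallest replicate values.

(1.096, 1.248)

α = 0.20; lower rank = 10 × 0.100 = 1; upper rank = 10 × 0.900 = 9.
The 1st smallest replicate is 1.096; the 9th is 1.248.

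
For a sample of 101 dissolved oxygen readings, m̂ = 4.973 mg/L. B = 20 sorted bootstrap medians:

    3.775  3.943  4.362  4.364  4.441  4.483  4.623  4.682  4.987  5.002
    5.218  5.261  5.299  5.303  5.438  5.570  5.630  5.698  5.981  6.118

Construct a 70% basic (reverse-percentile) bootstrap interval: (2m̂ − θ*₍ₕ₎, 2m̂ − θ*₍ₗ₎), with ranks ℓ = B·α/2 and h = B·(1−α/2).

Percentile endpoints at ranks 3 and 17: θ*₍3₎ = 4.362, θ*₍17₎ = 5.630.
Basic interval reflects these around m̂:
  lower = 2 × 4.973 − 5.630 = 4.316
  upper = 2 × 4.973 − 4.362 = 5.584

(4.316, 5.584)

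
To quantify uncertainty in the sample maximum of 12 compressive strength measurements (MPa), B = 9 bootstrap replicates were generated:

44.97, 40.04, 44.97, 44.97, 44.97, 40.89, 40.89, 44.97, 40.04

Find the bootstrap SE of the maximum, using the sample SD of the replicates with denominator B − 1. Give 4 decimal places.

SE* = 2.3933

Bootstrap SE is the standard deviation of the 9 replicate maximums.
Mean of replicates: (44.97 + 40.04 + 44.97 + 44.97 + 44.97 + 40.89 + 40.89 + 44.97 + 40.04) / 9 = 386.71000 / 9 = 42.96778
Sum of squared deviations: (+2.00222)² + (−2.92778)² + (+2.00222)² + (+2.00222)² + (+2.00222)² + (−2.07778)² + (−2.07778)² + (+2.00222)² + (−2.92778)² = 45.82256
Variance = 45.82256 / 8 = 5.72782
SE* = √5.72782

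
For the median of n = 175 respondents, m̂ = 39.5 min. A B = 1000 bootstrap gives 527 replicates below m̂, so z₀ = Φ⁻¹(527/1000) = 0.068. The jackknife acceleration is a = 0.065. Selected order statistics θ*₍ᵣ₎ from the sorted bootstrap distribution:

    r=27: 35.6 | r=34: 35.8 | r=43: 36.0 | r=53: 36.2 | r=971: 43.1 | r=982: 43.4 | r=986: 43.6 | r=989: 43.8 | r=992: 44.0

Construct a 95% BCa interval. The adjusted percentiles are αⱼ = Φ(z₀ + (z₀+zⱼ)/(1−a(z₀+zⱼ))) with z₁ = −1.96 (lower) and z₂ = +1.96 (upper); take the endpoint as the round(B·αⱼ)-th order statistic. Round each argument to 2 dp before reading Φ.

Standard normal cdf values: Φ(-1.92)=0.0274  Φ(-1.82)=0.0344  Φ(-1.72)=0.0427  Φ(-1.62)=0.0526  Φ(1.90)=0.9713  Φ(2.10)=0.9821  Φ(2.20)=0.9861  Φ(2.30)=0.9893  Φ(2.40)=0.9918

(36.2, 44.0)

Lower: z₀ + z₁ = 0.068 + (-1.960) = -1.892; 1 − a(z₀+z₁) = 1 − (0.065)(-1.892) = 1.1230; argument = 0.068 + (-1.892)/1.1230 = -1.6168 → -1.62.
α₁ = Φ(-1.62) = 0.0526; rank = round(1000 × 0.0526) = 53; θ*₍53₎ = 36.2.
Upper: z₀ + z₂ = 2.028; 1 − a(z₀+z₂) = 0.8682; argument = 2.4039 → 2.40; α₂ = 0.9918; rank = 992; θ*₍992₎ = 44.0.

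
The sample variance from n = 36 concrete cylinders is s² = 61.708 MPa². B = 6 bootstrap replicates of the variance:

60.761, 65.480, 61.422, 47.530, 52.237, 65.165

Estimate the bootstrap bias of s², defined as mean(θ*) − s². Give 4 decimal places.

mean(θ*) = (60.761 + 65.480 + 61.422 + 47.530 + 52.237 + 65.165) / 6 = 58.76583
bias = 58.76583 − 61.708

bias = −2.9422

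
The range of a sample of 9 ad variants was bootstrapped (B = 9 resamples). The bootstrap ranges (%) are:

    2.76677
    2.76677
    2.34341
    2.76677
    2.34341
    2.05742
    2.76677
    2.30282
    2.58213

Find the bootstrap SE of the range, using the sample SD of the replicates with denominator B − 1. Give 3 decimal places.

Bootstrap SE is the standard deviation of the 9 replicate ranges.
Mean of replicates: (2.76677 + 2.76677 + 2.34341 + 2.76677 + 2.34341 + 2.05742 + 2.76677 + 2.30282 + 2.58213) / 9 = 22.696270 / 9 = 2.521808
Sum of squared deviations: (+0.244962)² + (+0.244962)² + (−0.178398)² + (+0.244962)² + (−0.178398)² + (−0.464388)² + (+0.244962)² + (−0.218988)² + (+0.060322)² = 0.570928
Variance = 0.570928 / 8 = 0.071366
SE* = √0.071366

SE* = 0.267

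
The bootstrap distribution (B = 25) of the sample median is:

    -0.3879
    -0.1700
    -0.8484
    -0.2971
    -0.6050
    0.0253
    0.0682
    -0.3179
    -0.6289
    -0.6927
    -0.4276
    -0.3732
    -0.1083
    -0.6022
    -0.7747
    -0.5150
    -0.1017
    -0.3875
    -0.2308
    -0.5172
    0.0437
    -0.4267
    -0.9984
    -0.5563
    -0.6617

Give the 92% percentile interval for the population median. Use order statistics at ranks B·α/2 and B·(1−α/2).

Sorted replicates: -0.9984, -0.8484, -0.7747, -0.6927, -0.6617, -0.6289, -0.6050, -0.6022, -0.5563, -0.5172, -0.5150, -0.4276, -0.4267, -0.3879, -0.3875, -0.3732, -0.3179, -0.2971, -0.2308, -0.1700, -0.1083, -0.1017, 0.0253, 0.0437, 0.0682
α = 0.08; lower rank = 25 × 0.040 = 1; upper rank = 25 × 0.960 = 24.
The 1st smallest replicate is -0.9984; the 24th is 0.0437.

(-0.9984, 0.0437)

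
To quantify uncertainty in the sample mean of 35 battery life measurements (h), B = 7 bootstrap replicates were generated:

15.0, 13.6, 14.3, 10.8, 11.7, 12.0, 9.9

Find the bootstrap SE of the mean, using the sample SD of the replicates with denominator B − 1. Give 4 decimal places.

SE* = 1.8812

Bootstrap SE is the standard deviation of the 7 replicate means.
Mean of replicates: (15.0 + 13.6 + 14.3 + 10.8 + 11.7 + 12.0 + 9.9) / 7 = 87.30000 / 7 = 12.47143
Sum of squared deviations: (+2.52857)² + (+1.12857)² + (+1.82857)² + (−1.67143)² + (−0.77143)² + (−0.47143)² + (−2.57143)² = 21.23429
Variance = 21.23429 / 6 = 3.53905
SE* = √3.53905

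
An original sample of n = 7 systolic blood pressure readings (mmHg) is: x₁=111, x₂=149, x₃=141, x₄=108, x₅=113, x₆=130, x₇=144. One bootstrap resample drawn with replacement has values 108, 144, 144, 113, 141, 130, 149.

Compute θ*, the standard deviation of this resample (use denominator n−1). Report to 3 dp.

θ* = 16.307

Mean = 132.7143; sum of squared deviations = 1595.4286
s² = 1595.4286 / 6 = 265.9048
s = √265.9048 = 16.307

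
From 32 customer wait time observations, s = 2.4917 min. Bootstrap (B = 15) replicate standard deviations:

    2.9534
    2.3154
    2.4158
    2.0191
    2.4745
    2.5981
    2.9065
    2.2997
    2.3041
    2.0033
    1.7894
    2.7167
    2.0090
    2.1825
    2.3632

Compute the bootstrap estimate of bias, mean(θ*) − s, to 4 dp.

mean(θ*) = (2.9534 + 2.3154 + 2.4158 + 2.0191 + 2.4745 + 2.5981 + 2.9065 + 2.2997 + 2.3041 + 2.0033 + 1.7894 + 2.7167 + 2.0090 + 2.1825 + 2.3632) / 15 = 2.35671
bias = 2.35671 − 2.4917

bias = −0.1350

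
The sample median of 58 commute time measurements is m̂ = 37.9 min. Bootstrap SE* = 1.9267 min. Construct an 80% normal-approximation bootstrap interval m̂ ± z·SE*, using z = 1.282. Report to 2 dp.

Margin = 1.282 × 1.9267 = 2.470
Interval: 37.9 ± 2.470

(35.43, 40.37)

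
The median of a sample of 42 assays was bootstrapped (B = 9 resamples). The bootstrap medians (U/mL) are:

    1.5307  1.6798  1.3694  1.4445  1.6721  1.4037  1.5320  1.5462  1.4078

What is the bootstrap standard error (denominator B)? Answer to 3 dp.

Bootstrap SE is the standard deviation of the 9 replicate medians.
Mean of replicates: (1.5307 + 1.6798 + 1.3694 + 1.4445 + 1.6721 + 1.4037 + 1.5320 + 1.5462 + 1.4078) / 9 = 13.58620 / 9 = 1.50958
Sum of squared deviations: (+0.02112)² + (+0.17022)² + (−0.14018)² + (−0.06508)² + (+0.16252)² + (−0.10588)² + (+0.02242)² + (+0.03662)² + (−0.10178)² = 0.10313
Variance = 0.10313 / 9 = 0.01146
SE* = √0.01146

SE* = 0.107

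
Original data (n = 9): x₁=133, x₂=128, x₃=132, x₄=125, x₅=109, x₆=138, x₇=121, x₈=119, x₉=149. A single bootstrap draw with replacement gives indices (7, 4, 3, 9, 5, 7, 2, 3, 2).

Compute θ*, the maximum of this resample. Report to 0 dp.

θ* = 149

Resample values: 121, 125, 132, 149, 109, 121, 128, 132, 128.
Maximum = 149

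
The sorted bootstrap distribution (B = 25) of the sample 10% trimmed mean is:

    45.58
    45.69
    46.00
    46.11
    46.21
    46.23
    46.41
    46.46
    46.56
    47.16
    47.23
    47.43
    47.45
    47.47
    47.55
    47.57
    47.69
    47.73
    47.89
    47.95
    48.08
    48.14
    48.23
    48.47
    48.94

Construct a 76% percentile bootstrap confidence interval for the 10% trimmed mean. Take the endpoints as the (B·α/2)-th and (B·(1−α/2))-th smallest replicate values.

(46.00, 48.14)

α = 0.24; lower rank = 25 × 0.120 = 3; upper rank = 25 × 0.880 = 22.
The 3rd smallest replicate is 46.00; the 22nd is 48.14.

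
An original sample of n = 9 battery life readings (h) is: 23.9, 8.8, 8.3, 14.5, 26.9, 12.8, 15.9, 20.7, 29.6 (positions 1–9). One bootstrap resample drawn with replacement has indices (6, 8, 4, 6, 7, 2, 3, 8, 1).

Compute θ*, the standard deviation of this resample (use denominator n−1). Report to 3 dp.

Resample values: 12.8, 20.7, 14.5, 12.8, 15.9, 8.8, 8.3, 20.7, 23.9.
Mean = 15.3778; sum of squared deviations = 236.9756
s² = 236.9756 / 8 = 29.6219
s = √29.6219 = 5.443

θ* = 5.443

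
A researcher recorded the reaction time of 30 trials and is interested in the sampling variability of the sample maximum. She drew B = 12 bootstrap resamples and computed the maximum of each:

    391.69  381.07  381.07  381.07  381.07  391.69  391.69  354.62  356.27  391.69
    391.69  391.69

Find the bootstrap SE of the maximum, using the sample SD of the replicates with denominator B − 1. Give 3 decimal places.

Bootstrap SE is the standard deviation of the 12 replicate maximums.
Mean of replicates: (391.69 + 381.07 + 381.07 + 381.07 + 381.07 + 391.69 + 391.69 + 354.62 + 356.27 + 391.69 + 391.69 + 391.69) / 12 = 4585.3100 / 12 = 382.1092
Sum of squared deviations: (+9.5808)² + (−1.0392)² + (−1.0392)² + (−1.0392)² + (−1.0392)² + (+9.5808)² + (+9.5808)² + (−27.4892)² + (−25.8392)² + (+9.5808)² + (+9.5808)² + (+9.5808)² = 1978.3905
Variance = 1978.3905 / 11 = 179.8537
SE* = √179.8537

SE* = 13.411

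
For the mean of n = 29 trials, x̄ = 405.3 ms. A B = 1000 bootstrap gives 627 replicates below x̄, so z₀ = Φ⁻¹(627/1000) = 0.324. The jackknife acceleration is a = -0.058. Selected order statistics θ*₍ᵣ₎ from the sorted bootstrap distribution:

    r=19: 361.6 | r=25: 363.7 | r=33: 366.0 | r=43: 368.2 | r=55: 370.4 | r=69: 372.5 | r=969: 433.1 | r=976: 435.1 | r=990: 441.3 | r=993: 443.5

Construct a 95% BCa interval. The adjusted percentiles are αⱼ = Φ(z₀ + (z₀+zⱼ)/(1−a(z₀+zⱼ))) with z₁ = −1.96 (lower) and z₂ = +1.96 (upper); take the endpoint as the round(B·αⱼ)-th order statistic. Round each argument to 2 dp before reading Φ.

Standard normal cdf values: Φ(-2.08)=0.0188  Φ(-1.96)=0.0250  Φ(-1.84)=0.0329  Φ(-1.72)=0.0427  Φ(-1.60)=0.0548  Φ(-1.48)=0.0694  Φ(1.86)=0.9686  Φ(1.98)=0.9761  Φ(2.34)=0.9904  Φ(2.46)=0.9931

Lower: z₀ + z₁ = 0.324 + (-1.960) = -1.636; 1 − a(z₀+z₁) = 1 − (-0.058)(-1.636) = 0.9051; argument = 0.324 + (-1.636)/0.9051 = -1.4835 → -1.48.
α₁ = Φ(-1.48) = 0.0694; rank = round(1000 × 0.0694) = 69; θ*₍69₎ = 372.5.
Upper: z₀ + z₂ = 2.284; 1 − a(z₀+z₂) = 1.1325; argument = 2.3408 → 2.34; α₂ = 0.9904; rank = 990; θ*₍990₎ = 441.3.

(372.5, 441.3)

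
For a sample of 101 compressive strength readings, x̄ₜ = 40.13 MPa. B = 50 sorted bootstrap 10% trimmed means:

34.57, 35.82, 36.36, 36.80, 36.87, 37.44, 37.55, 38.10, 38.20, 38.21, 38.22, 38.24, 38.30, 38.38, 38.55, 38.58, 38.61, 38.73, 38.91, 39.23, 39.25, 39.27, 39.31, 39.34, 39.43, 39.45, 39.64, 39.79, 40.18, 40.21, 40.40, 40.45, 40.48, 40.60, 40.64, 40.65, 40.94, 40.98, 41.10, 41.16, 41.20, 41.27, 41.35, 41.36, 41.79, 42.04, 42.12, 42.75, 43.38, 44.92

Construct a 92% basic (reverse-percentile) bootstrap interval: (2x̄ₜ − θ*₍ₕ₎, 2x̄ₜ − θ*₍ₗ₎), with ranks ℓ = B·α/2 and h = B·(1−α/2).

(37.51, 44.44)

Percentile endpoints at ranks 2 and 48: θ*₍2₎ = 35.82, θ*₍48₎ = 42.75.
Basic interval reflects these around x̄ₜ:
  lower = 2 × 40.13 − 42.75 = 37.51
  upper = 2 × 40.13 − 35.82 = 44.44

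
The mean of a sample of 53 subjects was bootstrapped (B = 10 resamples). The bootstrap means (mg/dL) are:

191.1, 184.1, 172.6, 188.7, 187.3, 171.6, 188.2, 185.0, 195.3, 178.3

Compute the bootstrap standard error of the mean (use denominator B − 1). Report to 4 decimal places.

SE* = 7.7850

Bootstrap SE is the standard deviation of the 10 replicate means.
Mean of replicates: (191.1 + 184.1 + 172.6 + 188.7 + 187.3 + 171.6 + 188.2 + 185.0 + 195.3 + 178.3) / 10 = 1842.20000 / 10 = 184.22000
Sum of squared deviations: (+6.88000)² + (−0.12000)² + (−11.62000)² + (+4.48000)² + (+3.08000)² + (−12.62000)² + (+3.98000)² + (+0.78000)² + (+11.08000)² + (−5.92000)² = 545.45600
Variance = 545.45600 / 9 = 60.60622
SE* = √60.60622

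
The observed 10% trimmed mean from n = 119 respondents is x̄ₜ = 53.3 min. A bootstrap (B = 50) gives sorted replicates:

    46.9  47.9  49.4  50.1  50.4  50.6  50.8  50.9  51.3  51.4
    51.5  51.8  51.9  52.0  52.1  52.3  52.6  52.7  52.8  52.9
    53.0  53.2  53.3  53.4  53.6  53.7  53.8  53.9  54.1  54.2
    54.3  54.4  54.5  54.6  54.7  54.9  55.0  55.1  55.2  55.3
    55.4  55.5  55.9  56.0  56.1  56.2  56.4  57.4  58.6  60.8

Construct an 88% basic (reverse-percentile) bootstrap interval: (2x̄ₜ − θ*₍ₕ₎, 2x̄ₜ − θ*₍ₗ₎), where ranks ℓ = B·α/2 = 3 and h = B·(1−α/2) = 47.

Percentile endpoints at ranks 3 and 47: θ*₍3₎ = 49.4, θ*₍47₎ = 56.4.
Basic interval reflects these around x̄ₜ:
  lower = 2 × 53.3 − 56.4 = 50.2
  upper = 2 × 53.3 − 49.4 = 57.2

(50.2, 57.2)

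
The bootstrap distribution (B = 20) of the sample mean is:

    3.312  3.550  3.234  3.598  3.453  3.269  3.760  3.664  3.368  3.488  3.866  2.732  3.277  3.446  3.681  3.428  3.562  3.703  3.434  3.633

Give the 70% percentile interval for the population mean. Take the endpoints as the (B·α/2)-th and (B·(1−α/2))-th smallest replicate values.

(3.269, 3.681)

Sorted replicates: 2.732, 3.234, 3.269, 3.277, 3.312, 3.368, 3.428, 3.434, 3.446, 3.453, 3.488, 3.550, 3.562, 3.598, 3.633, 3.664, 3.681, 3.703, 3.760, 3.866
α = 0.30; lower rank = 20 × 0.150 = 3; upper rank = 20 × 0.850 = 17.
The 3rd smallest replicate is 3.269; the 17th is 3.681.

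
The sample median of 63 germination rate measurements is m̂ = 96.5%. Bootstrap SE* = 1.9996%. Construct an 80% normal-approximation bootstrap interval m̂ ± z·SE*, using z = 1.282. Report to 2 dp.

(93.94, 99.06)

Margin = 1.282 × 1.9996 = 2.563
Interval: 96.5 ± 2.563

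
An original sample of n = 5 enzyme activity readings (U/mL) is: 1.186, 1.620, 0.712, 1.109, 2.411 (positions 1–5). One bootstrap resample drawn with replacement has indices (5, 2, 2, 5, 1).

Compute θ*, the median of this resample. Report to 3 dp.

Resample values: 2.411, 1.620, 1.620, 2.411, 1.186.
Sorted: 1.186, 1.620, 1.620, 2.411, 2.411
Median = middle value = 1.620

θ* = 1.620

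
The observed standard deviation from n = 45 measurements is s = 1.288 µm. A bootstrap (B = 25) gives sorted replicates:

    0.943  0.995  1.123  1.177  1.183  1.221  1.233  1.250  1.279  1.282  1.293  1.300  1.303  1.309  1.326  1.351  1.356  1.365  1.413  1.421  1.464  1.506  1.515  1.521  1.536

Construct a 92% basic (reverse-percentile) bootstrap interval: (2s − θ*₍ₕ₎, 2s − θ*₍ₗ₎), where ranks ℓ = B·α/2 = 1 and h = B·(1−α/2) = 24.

(1.055, 1.633)

Percentile endpoints at ranks 1 and 24: θ*₍1₎ = 0.943, θ*₍24₎ = 1.521.
Basic interval reflects these around s:
  lower = 2 × 1.288 − 1.521 = 1.055
  upper = 2 × 1.288 − 0.943 = 1.633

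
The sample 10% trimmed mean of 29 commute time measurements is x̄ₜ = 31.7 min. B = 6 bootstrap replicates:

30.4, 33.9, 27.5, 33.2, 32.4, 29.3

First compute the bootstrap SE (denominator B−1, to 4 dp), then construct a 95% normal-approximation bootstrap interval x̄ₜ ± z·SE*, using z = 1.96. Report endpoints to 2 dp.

Mean of replicates = 31.1167; sum of squared deviations = 30.6283; SE* = √(30.6283/5) = 2.4750
Margin = 1.96 × 2.4750 = 4.851
Interval: 31.7 ± 4.851

(26.85, 36.55)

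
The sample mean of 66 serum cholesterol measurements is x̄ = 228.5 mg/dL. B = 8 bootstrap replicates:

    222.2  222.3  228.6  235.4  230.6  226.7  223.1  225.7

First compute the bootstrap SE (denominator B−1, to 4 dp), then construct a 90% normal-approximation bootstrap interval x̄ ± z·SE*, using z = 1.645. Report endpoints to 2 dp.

(220.94, 236.06)

Mean of replicates = 226.8250; sum of squared deviations = 147.9550; SE* = √(147.9550/7) = 4.5974
Margin = 1.645 × 4.5974 = 7.563
Interval: 228.5 ± 7.563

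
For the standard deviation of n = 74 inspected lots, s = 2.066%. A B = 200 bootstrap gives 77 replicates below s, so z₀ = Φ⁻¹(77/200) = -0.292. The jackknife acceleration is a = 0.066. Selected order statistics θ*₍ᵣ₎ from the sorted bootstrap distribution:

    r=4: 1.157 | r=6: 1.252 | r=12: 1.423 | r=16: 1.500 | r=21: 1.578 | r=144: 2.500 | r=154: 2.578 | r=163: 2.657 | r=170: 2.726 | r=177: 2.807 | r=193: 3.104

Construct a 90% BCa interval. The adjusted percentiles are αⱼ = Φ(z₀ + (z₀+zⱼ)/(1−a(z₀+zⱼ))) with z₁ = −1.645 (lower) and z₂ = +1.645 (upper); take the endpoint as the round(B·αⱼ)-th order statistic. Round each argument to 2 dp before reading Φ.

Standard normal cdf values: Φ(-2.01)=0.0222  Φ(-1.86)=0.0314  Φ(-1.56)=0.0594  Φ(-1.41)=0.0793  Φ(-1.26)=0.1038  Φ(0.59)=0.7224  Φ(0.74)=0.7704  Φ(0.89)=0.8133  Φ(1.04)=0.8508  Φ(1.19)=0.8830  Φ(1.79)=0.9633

(1.157, 2.807)

Lower: z₀ + z₁ = -0.292 + (-1.645) = -1.937; 1 − a(z₀+z₁) = 1 − (0.066)(-1.937) = 1.1278; argument = -0.292 + (-1.937)/1.1278 = -2.0094 → -2.01.
α₁ = Φ(-2.01) = 0.0222; rank = round(200 × 0.0222) = 4; θ*₍4₎ = 1.157.
Upper: z₀ + z₂ = 1.353; 1 − a(z₀+z₂) = 0.9107; argument = 1.1937 → 1.19; α₂ = 0.8830; rank = 177; θ*₍177₎ = 2.807.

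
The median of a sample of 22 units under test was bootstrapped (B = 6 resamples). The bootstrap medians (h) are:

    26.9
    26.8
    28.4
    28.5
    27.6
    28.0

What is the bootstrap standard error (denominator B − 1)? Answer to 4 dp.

Bootstrap SE is the standard deviation of the 6 replicate medians.
Mean of replicates: (26.9 + 26.8 + 28.4 + 28.5 + 27.6 + 28.0) / 6 = 166.20000 / 6 = 27.70000
Sum of squared deviations: (−0.80000)² + (−0.90000)² + (+0.70000)² + (+0.80000)² + (−0.10000)² + (+0.30000)² = 2.68000
Variance = 2.68000 / 5 = 0.53600
SE* = √0.53600

SE* = 0.7321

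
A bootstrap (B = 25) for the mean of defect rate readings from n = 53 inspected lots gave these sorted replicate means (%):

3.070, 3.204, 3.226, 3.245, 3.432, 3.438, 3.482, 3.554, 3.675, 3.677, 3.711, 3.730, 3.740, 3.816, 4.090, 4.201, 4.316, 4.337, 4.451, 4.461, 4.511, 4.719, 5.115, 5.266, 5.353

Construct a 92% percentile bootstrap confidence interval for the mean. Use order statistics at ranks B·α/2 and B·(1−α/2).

(3.070, 5.266)

α = 0.08; lower rank = 25 × 0.040 = 1; upper rank = 25 × 0.960 = 24.
The 1st smallest replicate is 3.070; the 24th is 5.266.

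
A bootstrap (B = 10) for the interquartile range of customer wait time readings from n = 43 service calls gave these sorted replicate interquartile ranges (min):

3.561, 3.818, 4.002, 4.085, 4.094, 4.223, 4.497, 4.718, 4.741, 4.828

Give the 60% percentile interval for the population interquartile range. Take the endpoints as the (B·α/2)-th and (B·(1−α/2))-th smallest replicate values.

α = 0.40; lower rank = 10 × 0.200 = 2; upper rank = 10 × 0.800 = 8.
The 2nd smallest replicate is 3.818; the 8th is 4.718.

(3.818, 4.718)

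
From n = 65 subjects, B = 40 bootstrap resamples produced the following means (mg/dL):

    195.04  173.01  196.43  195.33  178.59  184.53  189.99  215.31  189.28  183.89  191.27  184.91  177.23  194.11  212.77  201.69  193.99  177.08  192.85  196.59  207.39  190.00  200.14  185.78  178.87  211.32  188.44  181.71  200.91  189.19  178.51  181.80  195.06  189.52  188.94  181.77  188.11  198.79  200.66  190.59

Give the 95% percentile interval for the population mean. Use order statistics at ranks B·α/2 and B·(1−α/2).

Sorted replicates: 173.01, 177.08, 177.23, 178.51, 178.59, 178.87, 181.71, 181.77, 181.80, 183.89, 184.53, 184.91, 185.78, 188.11, 188.44, 188.94, 189.19, 189.28, 189.52, 189.99, 190.00, 190.59, 191.27, 192.85, 193.99, 194.11, 195.04, 195.06, 195.33, 196.43, 196.59, 198.79, 200.14, 200.66, 200.91, 201.69, 207.39, 211.32, 212.77, 215.31
α = 0.05; lower rank = 40 × 0.025 = 1; upper rank = 40 × 0.975 = 39.
The 1st smallest replicate is 173.01; the 39th is 212.77.

(173.01, 212.77)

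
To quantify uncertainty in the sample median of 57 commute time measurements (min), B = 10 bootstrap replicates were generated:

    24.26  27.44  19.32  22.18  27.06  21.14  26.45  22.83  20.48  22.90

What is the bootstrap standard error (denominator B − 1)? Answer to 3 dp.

Bootstrap SE is the standard deviation of the 10 replicate medians.
Mean of replicates: (24.26 + 27.44 + 19.32 + 22.18 + 27.06 + 21.14 + 26.45 + 22.83 + 20.48 + 22.90) / 10 = 234.0600 / 10 = 23.4060
Sum of squared deviations: (+0.8540)² + (+4.0340)² + (−4.0860)² + (−1.2260)² + (+3.6540)² + (−2.2660)² + (+3.0440)² + (−0.5760)² + (−2.9260)² + (−0.5060)² = 72.1026
Variance = 72.1026 / 9 = 8.0114
SE* = √8.0114

SE* = 2.830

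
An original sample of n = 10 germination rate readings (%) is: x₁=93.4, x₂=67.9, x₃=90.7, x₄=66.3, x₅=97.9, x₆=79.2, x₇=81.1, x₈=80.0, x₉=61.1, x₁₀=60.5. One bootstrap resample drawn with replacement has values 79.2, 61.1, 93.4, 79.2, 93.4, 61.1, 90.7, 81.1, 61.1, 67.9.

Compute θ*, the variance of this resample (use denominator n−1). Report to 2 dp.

θ* = 177.00

Mean = 76.8200; sum of squared deviations = 1593.0160
s² = 1593.0160 / 9 = 177.0018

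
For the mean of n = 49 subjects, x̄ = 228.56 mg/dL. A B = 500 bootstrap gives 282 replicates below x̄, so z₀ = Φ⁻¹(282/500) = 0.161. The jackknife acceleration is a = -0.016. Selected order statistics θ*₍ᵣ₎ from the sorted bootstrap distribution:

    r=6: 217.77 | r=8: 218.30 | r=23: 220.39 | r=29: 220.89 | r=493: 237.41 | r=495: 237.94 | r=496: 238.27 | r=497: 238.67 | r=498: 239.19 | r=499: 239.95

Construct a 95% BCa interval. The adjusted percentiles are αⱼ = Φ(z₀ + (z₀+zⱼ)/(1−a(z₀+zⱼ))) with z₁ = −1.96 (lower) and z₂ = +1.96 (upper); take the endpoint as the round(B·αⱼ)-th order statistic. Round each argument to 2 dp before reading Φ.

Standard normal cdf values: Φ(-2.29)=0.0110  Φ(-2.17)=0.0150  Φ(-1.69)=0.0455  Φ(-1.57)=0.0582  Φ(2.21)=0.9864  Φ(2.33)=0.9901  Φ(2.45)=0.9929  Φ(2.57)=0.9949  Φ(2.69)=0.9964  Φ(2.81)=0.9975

Lower: z₀ + z₁ = 0.161 + (-1.960) = -1.799; 1 − a(z₀+z₁) = 1 − (-0.016)(-1.799) = 0.9712; argument = 0.161 + (-1.799)/0.9712 = -1.6913 → -1.69.
α₁ = Φ(-1.69) = 0.0455; rank = round(500 × 0.0455) = 23; θ*₍23₎ = 220.39.
Upper: z₀ + z₂ = 2.121; 1 − a(z₀+z₂) = 1.0339; argument = 2.2124 → 2.21; α₂ = 0.9864; rank = 493; θ*₍493₎ = 237.41.

(220.39, 237.41)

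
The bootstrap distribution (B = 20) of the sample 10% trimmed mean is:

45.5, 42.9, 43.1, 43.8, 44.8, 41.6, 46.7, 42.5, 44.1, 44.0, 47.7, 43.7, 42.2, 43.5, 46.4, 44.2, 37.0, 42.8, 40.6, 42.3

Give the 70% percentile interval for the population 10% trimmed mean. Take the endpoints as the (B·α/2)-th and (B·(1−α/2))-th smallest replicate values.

(41.6, 45.5)

Sorted replicates: 37.0, 40.6, 41.6, 42.2, 42.3, 42.5, 42.8, 42.9, 43.1, 43.5, 43.7, 43.8, 44.0, 44.1, 44.2, 44.8, 45.5, 46.4, 46.7, 47.7
α = 0.30; lower rank = 20 × 0.150 = 3; upper rank = 20 × 0.850 = 17.
The 3rd smallest replicate is 41.6; the 17th is 45.5.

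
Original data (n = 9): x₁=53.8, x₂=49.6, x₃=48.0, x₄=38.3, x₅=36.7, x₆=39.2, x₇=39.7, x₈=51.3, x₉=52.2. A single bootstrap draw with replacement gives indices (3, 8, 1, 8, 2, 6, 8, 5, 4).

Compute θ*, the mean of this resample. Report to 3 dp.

θ* = 46.611

Resample values: 48.0, 51.3, 53.8, 51.3, 49.6, 39.2, 51.3, 36.7, 38.3.
Mean = (48.0 + 51.3 + 53.8 + 51.3 + 49.6 + 39.2 + 51.3 + 36.7 + 38.3) / 9 = 419.50 / 9 = 46.611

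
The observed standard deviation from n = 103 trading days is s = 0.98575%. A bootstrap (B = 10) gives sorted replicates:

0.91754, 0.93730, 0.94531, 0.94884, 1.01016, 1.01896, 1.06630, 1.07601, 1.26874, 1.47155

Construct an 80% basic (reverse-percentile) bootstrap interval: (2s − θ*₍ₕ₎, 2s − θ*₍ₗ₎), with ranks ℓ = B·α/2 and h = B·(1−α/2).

Percentile endpoints at ranks 1 and 9: θ*₍1₎ = 0.91754, θ*₍9₎ = 1.26874.
Basic interval reflects these around s:
  lower = 2 × 0.98575 − 1.26874 = 0.70276
  upper = 2 × 0.98575 − 0.91754 = 1.05396

(0.70276, 1.05396)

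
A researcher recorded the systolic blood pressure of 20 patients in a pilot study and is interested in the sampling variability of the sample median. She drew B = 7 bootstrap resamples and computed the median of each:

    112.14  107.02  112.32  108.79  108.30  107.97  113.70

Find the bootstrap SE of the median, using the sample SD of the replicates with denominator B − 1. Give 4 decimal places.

Bootstrap SE is the standard deviation of the 7 replicate medians.
Mean of replicates: (112.14 + 107.02 + 112.32 + 108.79 + 108.30 + 107.97 + 113.70) / 7 = 770.24000 / 7 = 110.03429
Sum of squared deviations: (+2.10571)² + (−3.01429)² + (+2.28571)² + (−1.24429)² + (−1.73429)² + (−2.06429)² + (+3.66571)² = 40.99917
Variance = 40.99917 / 6 = 6.83320
SE* = √6.83320

SE* = 2.6140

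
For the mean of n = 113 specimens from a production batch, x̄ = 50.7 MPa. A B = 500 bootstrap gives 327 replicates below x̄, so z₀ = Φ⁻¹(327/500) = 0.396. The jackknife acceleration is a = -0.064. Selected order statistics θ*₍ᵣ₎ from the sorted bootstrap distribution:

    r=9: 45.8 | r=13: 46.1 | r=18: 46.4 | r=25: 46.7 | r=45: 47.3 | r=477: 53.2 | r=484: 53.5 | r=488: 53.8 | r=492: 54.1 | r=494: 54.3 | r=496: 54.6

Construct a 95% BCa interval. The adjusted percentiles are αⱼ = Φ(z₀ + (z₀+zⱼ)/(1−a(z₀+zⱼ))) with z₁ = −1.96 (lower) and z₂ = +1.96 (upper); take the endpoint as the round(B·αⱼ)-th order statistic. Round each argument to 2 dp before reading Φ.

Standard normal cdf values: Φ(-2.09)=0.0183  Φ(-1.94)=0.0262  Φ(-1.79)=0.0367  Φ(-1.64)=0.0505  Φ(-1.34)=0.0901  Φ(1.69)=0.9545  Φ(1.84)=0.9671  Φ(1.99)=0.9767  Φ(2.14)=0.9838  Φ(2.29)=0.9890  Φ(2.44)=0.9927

Lower: z₀ + z₁ = 0.396 + (-1.960) = -1.564; 1 − a(z₀+z₁) = 1 − (-0.064)(-1.564) = 0.8999; argument = 0.396 + (-1.564)/0.8999 = -1.3420 → -1.34.
α₁ = Φ(-1.34) = 0.0901; rank = round(500 × 0.0901) = 45; θ*₍45₎ = 47.3.
Upper: z₀ + z₂ = 2.356; 1 − a(z₀+z₂) = 1.1508; argument = 2.4433 → 2.44; α₂ = 0.9927; rank = 496; θ*₍496₎ = 54.6.

(47.3, 54.6)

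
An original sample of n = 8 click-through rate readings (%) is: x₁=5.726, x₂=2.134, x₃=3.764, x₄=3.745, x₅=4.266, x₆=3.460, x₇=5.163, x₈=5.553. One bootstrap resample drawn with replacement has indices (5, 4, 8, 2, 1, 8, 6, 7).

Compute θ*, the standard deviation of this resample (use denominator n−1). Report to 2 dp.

θ* = 1.28

Resample values: 4.266, 3.745, 5.553, 2.134, 5.726, 5.553, 3.460, 5.163.
Mean = 4.4500; sum of squared deviations = 11.4446
s² = 11.4446 / 7 = 1.6349
s = √1.6349 = 1.28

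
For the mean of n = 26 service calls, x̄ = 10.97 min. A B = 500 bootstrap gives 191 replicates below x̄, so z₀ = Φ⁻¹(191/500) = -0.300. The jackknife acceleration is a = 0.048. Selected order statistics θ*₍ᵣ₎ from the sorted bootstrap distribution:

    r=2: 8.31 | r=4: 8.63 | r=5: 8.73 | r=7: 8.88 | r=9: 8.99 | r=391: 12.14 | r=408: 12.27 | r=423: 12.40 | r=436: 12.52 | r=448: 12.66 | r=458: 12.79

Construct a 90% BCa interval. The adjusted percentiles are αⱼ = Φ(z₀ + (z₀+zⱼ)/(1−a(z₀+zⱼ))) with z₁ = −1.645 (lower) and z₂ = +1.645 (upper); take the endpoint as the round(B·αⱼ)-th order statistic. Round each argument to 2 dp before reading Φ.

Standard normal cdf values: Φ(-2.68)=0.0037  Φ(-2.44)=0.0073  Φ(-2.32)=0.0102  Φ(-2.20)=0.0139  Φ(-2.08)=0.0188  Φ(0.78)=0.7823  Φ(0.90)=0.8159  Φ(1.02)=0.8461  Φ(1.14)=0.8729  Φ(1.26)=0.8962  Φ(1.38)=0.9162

Lower: z₀ + z₁ = -0.300 + (-1.645) = -1.945; 1 − a(z₀+z₁) = 1 − (0.048)(-1.945) = 1.0934; argument = -0.300 + (-1.945)/1.0934 = -2.0789 → -2.08.
α₁ = Φ(-2.08) = 0.0188; rank = round(500 × 0.0188) = 9; θ*₍9₎ = 8.99.
Upper: z₀ + z₂ = 1.345; 1 − a(z₀+z₂) = 0.9354; argument = 1.1378 → 1.14; α₂ = 0.8729; rank = 436; θ*₍436₎ = 12.52.

(8.99, 12.52)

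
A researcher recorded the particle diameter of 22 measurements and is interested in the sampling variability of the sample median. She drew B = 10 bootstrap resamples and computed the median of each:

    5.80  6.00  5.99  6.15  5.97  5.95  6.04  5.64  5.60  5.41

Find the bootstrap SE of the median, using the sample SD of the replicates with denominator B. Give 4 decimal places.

Bootstrap SE is the standard deviation of the 10 replicate medians.
Mean of replicates: (5.80 + 6.00 + 5.99 + 6.15 + 5.97 + 5.95 + 6.04 + 5.64 + 5.60 + 5.41) / 10 = 58.55000 / 10 = 5.85500
Sum of squared deviations: (−0.05500)² + (+0.14500)² + (+0.13500)² + (+0.29500)² + (+0.11500)² + (+0.09500)² + (+0.18500)² + (−0.21500)² + (−0.25500)² + (−0.44500)² = 0.49505
Variance = 0.49505 / 10 = 0.04951
SE* = √0.04951

SE* = 0.2225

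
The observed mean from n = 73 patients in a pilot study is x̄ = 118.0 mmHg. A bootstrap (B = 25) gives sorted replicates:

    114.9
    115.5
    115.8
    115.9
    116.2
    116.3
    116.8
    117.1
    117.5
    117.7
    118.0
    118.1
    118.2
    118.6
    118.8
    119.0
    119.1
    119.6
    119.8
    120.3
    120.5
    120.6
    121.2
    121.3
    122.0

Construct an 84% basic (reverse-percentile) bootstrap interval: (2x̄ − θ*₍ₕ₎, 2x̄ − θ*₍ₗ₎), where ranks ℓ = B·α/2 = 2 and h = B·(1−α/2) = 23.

(114.8, 120.5)

Percentile endpoints at ranks 2 and 23: θ*₍2₎ = 115.5, θ*₍23₎ = 121.2.
Basic interval reflects these around x̄:
  lower = 2 × 118.0 − 121.2 = 114.8
  upper = 2 × 118.0 − 115.5 = 120.5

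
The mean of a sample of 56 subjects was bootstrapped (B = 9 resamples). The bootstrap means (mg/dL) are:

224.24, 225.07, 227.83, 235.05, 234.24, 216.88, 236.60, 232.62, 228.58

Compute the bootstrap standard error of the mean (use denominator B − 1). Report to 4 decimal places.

SE* = 6.3390

Bootstrap SE is the standard deviation of the 9 replicate means.
Mean of replicates: (224.24 + 225.07 + 227.83 + 235.05 + 234.24 + 216.88 + 236.60 + 232.62 + 228.58) / 9 = 2061.11000 / 9 = 229.01222
Sum of squared deviations: (−4.77222)² + (−3.94222)² + (−1.18222)² + (+6.03778)² + (+5.22778)² + (−12.13222)² + (+7.58778)² + (+3.60778)² + (−0.43222)² = 321.46536
Variance = 321.46536 / 8 = 40.18317
SE* = √40.18317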